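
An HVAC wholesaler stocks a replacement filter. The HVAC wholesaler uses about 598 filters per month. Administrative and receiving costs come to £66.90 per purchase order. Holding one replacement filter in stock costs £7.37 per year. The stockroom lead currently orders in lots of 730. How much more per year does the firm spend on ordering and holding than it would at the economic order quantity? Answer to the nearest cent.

Extra cost ≈ £687.56 per year

Annual demand D = 598 × 12 = 7,176.
EOQ = √(2DS/H) = √(2 × 7,176 × 66.9 / 7.37) ≈ 360.94.
Cost at Q* = (D/Q*)S + (Q*/2)H = √(2DSH) ≈ £2,660.13.
Cost at Q = 730: (7,176/730)×66.9 + (730/2)×7.37 = £657.64 + £2,690.05 = £3,347.69.
Excess = £3,347.69 − £2,660.13 = £687.56.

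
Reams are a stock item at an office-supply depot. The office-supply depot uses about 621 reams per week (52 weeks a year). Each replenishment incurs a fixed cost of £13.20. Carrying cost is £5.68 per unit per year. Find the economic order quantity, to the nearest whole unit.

Q* ≈ 387 reams

Annual demand D = 621 × 52 = 32,292.
EOQ = √(2DS / H) = √(2 × 32,292 × 13.2 / 5.68).
= √(852,508.8 / 5.68) = √150,089.5775 ≈ 387.414.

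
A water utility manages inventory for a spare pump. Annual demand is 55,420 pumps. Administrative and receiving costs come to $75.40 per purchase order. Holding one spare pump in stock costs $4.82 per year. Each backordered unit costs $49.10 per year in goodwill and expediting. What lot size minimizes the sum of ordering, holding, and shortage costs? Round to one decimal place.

Q* ≈ 1,379.9 pumps

With planned backorders, Q* = √(2DS/H) · √((H+B)/B).
√(2DS/H) = √(2 × 55,420 × 75.4 / 4.82) = 1316.771.
√((H+B)/B) = √((4.82+49.1)/49.1) = 1.0479.
Q* ≈ 1379.890.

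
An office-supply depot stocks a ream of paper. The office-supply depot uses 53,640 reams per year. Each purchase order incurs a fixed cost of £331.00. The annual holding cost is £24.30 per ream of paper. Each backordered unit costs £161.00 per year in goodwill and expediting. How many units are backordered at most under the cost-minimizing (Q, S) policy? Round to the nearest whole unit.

With planned backorders, Q* = √(2DS/H) · √((H+B)/B).
√(2DS/H) = √(2 × 53,640 × 331 / 24.3) = 1208.844.
√((H+B)/B) = √((24.3+161)/161) = 1.0728.
Q* ≈ 1296.866.
S* = Q* · H/(H+B) = 1296.866 × 24.3/185.3 ≈ 170.069.

S* ≈ 170 reams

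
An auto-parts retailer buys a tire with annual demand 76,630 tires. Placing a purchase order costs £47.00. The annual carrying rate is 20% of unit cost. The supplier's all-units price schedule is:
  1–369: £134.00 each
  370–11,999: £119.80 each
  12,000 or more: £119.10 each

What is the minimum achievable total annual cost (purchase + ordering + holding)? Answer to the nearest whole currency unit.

TC* ≈ £9,193,411

Holding cost per unit per year at price C is H = 0.20·C.
For each price level, check whether its EOQ is feasible; otherwise the best quantity at that price is the breakpoint.
Tier 1 (£134.00): EOQ = 518.4 exceeds tier's upper bound 369, so this tier is dominated.
EOQ at £119.80 = 548.3 (feasible in tier 2): TC = 76,630×£119.80 + (76,630/548.3)×47 + (548.3/2)×0.20×£119.80 = £9,193,411.32.
EOQ at £119.10 = 549.9 < 12000, so use break Q=12000: TC = 76,630×£119.10 + (76,630/12000.0)×47 + (12000.0/2)×0.20×£119.10 = £9,269,853.13.
Lowest total cost among the candidates is at Q = 548.3.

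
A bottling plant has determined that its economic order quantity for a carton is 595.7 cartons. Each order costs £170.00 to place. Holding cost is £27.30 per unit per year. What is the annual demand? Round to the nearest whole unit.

Squaring Q* = √(2DS/H) gives Q*² = 2DS/H.
From Q* = √(2DS/H): D = Q*²H / (2S) = 595.7² × 27.3 / (2 × 170) = 28493.049.

D ≈ 28,493 cartons per year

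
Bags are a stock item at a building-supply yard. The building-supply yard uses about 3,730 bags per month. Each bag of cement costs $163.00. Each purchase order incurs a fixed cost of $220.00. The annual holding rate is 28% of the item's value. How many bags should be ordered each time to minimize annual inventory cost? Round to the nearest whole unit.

Annual demand D = 3,730 × 12 = 44,760.
Holding cost H = 0.28 × $163.00 = $45.6400 per unit per year.
EOQ = √(2DS / H) = √(2 × 44,760 × 220 / 45.64).
= √(19,694,400 / 45.64) = √431,516.2138 ≈ 656.899.

Q* ≈ 657 bags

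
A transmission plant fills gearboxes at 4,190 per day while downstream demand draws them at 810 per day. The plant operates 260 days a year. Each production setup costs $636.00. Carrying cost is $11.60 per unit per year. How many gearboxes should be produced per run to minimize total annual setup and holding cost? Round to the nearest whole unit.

Q* ≈ 5,350 gearboxes

Annual demand D = 810 × 260 = 210,600.
Production build-up factor (1 − d/p) = 1 − 810/4,190 = 0.8067.
Q* = √(2DS / (H(1 − d/p))) = √(2 × 210,600 × 636 / (11.6 × 0.8067)).
= √(267,883,200 / 9.3575) ≈ 5350.476.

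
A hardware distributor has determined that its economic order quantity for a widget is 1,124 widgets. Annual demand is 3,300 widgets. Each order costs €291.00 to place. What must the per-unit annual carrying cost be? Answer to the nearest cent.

H ≈ €1.52

The basic EOQ model gives Q* = √(2DS/H); rearrange for the unknown.
From Q* = √(2DS/H): H = 2DS / Q*² = 2 × 3,300 × 291 / 1,124² = 1.5202.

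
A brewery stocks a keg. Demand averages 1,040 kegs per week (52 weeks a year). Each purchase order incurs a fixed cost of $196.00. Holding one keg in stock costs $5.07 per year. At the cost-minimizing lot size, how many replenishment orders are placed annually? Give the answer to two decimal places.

Annual demand D = 1,040 × 52 = 54,080.
EOQ = √(2DS/H) = √(2 × 54,080 × 196 / 5.07) ≈ 2044.83.
Orders per year = D / Q* = 54,080 / 2044.83 ≈ 26.447.

N ≈ 26.45 orders per year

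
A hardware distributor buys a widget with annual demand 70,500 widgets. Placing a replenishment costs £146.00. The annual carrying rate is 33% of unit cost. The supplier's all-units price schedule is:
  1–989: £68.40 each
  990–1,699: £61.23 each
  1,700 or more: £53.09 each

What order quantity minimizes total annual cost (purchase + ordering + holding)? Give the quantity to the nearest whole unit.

Holding cost per unit per year at price C is H = 0.33·C.
Evaluate total cost at each tier's feasible EOQ or, if the EOQ is below the tier, at the tier's minimum quantity.
EOQ at £68.40 = 955.0 (feasible in tier 1): TC = 70,500×£68.40 + (70,500/955.0)×146 + (955.0/2)×0.33×£68.40 = £4,843,756.14.
EOQ at £61.23 = 1009.4 (feasible in tier 2): TC = 70,500×£61.23 + (70,500/1009.4)×146 + (1009.4/2)×0.33×£61.23 = £4,337,110.06.
EOQ at £53.09 = 1084.0 < 1700, so use break Q=1700: TC = 70,500×£53.09 + (70,500/1700.0)×146 + (1700.0/2)×0.33×£53.09 = £3,763,791.45.
Lowest total cost is £3,763,791.45 at Q = 1700.0.

Q* ≈ 1,700 widgets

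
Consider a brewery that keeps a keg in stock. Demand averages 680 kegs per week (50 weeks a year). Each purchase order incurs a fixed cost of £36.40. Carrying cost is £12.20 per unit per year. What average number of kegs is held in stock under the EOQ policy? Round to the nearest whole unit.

Average inventory ≈ 225 kegs

Annual demand D = 680 × 50 = 34,000.
Q* = √(2DS/H) = √(2 × 34,000 × 36.4 / 12.2) ≈ 450.43.
Average inventory = Q*/2 ≈ 450.43 / 2 = 225.214.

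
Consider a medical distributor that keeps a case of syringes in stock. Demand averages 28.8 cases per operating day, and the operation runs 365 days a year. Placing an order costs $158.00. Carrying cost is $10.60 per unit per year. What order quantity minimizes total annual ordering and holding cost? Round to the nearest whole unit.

Q* ≈ 560 cases

Annual demand D = 28.8 × 365 = 10,512.
EOQ = √(2DS / H) = √(2 × 10,512 × 158 / 10.6).
= √(3,321,792 / 10.6) = √313,376.6038 ≈ 559.801.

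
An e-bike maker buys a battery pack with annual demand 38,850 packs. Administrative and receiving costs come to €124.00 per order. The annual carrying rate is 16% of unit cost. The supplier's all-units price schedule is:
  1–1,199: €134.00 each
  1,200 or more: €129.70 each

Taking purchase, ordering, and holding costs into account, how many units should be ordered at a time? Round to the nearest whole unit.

Q* ≈ 1,200 packs

Holding cost per unit per year at price C is H = 0.16·C.
Evaluate total cost at each tier's feasible EOQ or, if the EOQ is below the tier, at the tier's minimum quantity.
EOQ at €134.00 = 670.4 (feasible in tier 1): TC = 38,850×€134.00 + (38,850/670.4)×124 + (670.4/2)×0.16×€134.00 = €5,220,272.55.
EOQ at €129.70 = 681.4 < 1200, so use break Q=1200: TC = 38,850×€129.70 + (38,850/1200.0)×124 + (1200.0/2)×0.16×€129.70 = €5,055,310.70.
Lowest total cost is €5,055,310.70 at Q = 1200.0.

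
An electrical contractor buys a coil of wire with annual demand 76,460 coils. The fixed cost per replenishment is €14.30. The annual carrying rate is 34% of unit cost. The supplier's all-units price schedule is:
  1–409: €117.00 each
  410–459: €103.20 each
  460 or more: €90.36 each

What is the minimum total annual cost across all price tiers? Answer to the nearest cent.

Holding cost per unit per year at price C is H = 0.34·C.
Evaluate total cost at each tier's feasible EOQ or, if the EOQ is below the tier, at the tier's minimum quantity.
EOQ at €117.00 = 234.5 (feasible in tier 1): TC = 76,460×€117.00 + (76,460/234.5)×14.3 + (234.5/2)×0.34×€117.00 = €8,955,146.80.
EOQ at €103.20 = 249.6 < 410, so use break Q=410: TC = 76,460×€103.20 + (76,460/410.0)×14.3 + (410.0/2)×0.34×€103.20 = €7,900,531.82.
EOQ at €90.36 = 266.8 < 460, so use break Q=460: TC = 76,460×€90.36 + (76,460/460.0)×14.3 + (460.0/2)×0.34×€90.36 = €6,918,368.66.
Lowest total cost among the candidates is at Q = 460.0.

TC* ≈ €6,918,368.66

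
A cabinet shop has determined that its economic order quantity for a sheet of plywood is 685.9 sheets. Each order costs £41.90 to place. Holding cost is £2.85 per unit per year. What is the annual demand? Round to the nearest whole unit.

D ≈ 16,000 sheets per year

The basic EOQ model gives Q* = √(2DS/H); rearrange for the unknown.
From Q* = √(2DS/H): D = Q*²H / (2S) = 685.9² × 2.85 / (2 × 41.9) = 16000.091.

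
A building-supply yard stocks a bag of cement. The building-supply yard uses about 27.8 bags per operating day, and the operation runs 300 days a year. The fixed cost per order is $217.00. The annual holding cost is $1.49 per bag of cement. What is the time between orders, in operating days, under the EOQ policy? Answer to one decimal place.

T ≈ 56.1 days

Annual demand D = 27.8 × 300 = 8,340.
EOQ = √(2DS/H) = √(2 × 8,340 × 217 / 1.49) ≈ 1558.60.
Cycle time = Q*/D × 300 = 1558.60 / 8,340 × 300 ≈ 56.065 days.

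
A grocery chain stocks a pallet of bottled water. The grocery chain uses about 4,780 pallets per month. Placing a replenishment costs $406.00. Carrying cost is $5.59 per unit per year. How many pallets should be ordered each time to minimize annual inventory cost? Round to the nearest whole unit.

Annual demand D = 4,780 × 12 = 57,360.
EOQ = √(2DS / H) = √(2 × 57,360 × 406 / 5.59).
= √(46,576,320 / 5.59) = √8,332,078.712 ≈ 2886.534.

Q* ≈ 2,887 pallets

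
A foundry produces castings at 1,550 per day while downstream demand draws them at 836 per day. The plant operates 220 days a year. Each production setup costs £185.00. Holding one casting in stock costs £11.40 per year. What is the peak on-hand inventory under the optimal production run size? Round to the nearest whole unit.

I_max ≈ 1,658 castings

Annual demand D = 836 × 220 = 183,920.
Production build-up factor (1 − d/p) = 1 − 836/1,550 = 0.4606.
Q* = √(2DS / (H(1 − d/p))) = √(2 × 183,920 × 185 / (11.4 × 0.4606)).
= √(68,050,400 / 5.2514) ≈ 3599.811.
Maximum inventory = Q*(1 − d/p) = 3599.811 × 0.4606 ≈ 1658.235.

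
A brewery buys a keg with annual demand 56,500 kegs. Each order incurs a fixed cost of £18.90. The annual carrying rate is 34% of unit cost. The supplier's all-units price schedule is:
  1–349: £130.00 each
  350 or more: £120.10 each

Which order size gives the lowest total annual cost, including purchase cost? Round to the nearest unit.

Holding cost per unit per year at price C is H = 0.34·C.
For each price level, check whether its EOQ is feasible; otherwise the best quantity at that price is the breakpoint.
EOQ at £130.00 = 219.8 (feasible in tier 1): TC = 56,500×£130.00 + (56,500/219.8)×18.9 + (219.8/2)×0.34×£130.00 = £7,354,715.86.
EOQ at £120.10 = 228.7 < 350, so use break Q=350: TC = 56,500×£120.10 + (56,500/350.0)×18.9 + (350.0/2)×0.34×£120.10 = £6,795,846.95.
Lowest total cost is £6,795,846.95 at Q = 350.0.

Q* ≈ 350 kegs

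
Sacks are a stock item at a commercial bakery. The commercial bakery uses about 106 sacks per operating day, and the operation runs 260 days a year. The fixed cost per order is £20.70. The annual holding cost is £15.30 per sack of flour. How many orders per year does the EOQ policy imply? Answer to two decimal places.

N ≈ 100.92 orders per year

Annual demand D = 106 × 260 = 27,560.
The optimal lot size = √(2DS/H) = √(2 × 27,560 × 20.7 / 15.3) ≈ 273.08.
Orders per year = D / Q* = 27,560 / 273.08 ≈ 100.922.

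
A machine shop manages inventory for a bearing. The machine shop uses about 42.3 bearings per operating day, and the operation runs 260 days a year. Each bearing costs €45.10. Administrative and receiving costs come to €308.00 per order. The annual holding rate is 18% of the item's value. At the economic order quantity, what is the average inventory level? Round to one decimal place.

Annual demand D = 42.3 × 260 = 10,998.
Holding cost H = 0.18 × €45.10 = €8.1180 per unit per year.
Q* = √(2DS/H) = √(2 × 10,998 × 308 / 8.118) ≈ 913.53.
Average inventory = Q*/2 ≈ 913.53 / 2 = 456.765.

Average inventory ≈ 456.8 bearings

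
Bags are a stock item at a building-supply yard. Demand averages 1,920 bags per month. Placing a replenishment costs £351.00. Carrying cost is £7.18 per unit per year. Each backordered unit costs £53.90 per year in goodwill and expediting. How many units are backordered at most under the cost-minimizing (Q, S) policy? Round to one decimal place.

Annual demand D = 1,920 × 12 = 23,040.
With planned backorders, Q* = √(2DS/H) · √((H+B)/B).
√(2DS/H) = √(2 × 23,040 × 351 / 7.18) = 1500.886.
√((H+B)/B) = √((7.18+53.9)/53.9) = 1.0645.
Q* ≈ 1597.727.
S* = Q* · H/(H+B) = 1597.727 × 7.18/61.08 ≈ 187.814.

S* ≈ 187.8 bags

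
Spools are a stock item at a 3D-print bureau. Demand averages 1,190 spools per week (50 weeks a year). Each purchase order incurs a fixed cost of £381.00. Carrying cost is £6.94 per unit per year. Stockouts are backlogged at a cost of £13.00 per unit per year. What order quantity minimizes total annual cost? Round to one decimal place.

Q* ≈ 3,165.5 spools

Annual demand D = 1,190 × 50 = 59,500.
With planned backorders, Q* = √(2DS/H) · √((H+B)/B).
√(2DS/H) = √(2 × 59,500 × 381 / 6.94) = 2555.973.
√((H+B)/B) = √((6.94+13)/13) = 1.2385.
Q* ≈ 3165.535.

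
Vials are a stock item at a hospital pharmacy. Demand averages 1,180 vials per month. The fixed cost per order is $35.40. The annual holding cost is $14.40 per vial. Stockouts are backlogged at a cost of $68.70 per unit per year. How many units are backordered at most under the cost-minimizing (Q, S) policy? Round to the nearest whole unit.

S* ≈ 50 vials

Annual demand D = 1,180 × 12 = 14,160.
With planned backorders, Q* = √(2DS/H) · √((H+B)/B).
√(2DS/H) = √(2 × 14,160 × 35.4 / 14.4) = 263.856.
√((H+B)/B) = √((14.4+68.7)/68.7) = 1.0998.
Q* ≈ 290.194.
S* = Q* · H/(H+B) = 290.194 × 14.4/83.1 ≈ 50.286.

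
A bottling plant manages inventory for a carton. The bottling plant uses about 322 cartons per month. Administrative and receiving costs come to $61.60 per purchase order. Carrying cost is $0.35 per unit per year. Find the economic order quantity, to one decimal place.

Annual demand D = 322 × 12 = 3,864.
EOQ = √(2DS / H) = √(2 × 3,864 × 61.6 / 0.35).
= √(476,044.8 / 0.35) = √1,360,128 ≈ 1166.245.

Q* ≈ 1,166.2 cartons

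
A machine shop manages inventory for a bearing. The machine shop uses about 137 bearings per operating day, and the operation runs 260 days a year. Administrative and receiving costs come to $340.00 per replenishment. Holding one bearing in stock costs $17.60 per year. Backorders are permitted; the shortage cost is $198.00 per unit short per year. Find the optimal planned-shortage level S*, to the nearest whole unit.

S* ≈ 100 bearings

Annual demand D = 137 × 260 = 35,620.
With planned backorders, Q* = √(2DS/H) · √((H+B)/B).
√(2DS/H) = √(2 × 35,620 × 340 / 17.6) = 1173.127.
√((H+B)/B) = √((17.6+198)/198) = 1.0435.
Q* ≈ 1224.156.
S* = Q* · H/(H+B) = 1224.156 × 17.6/215.6 ≈ 99.931.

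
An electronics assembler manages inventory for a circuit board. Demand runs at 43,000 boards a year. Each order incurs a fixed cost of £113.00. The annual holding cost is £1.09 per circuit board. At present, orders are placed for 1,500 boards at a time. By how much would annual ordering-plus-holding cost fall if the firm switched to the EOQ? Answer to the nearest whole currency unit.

EOQ = √(2DS/H) = √(2 × 43,000 × 113 / 1.09) ≈ 2985.90.
Cost at Q* = (D/Q*)S + (Q*/2)H = √(2DSH) ≈ £3,254.63.
Cost at Q = 1,500: (43,000/1,500)×113 + (1,500/2)×1.09 = £3,239.33 + £817.50 = £4,056.83.
Excess = £4,056.83 − £3,254.63 = £802.20.

Extra cost ≈ £802 per year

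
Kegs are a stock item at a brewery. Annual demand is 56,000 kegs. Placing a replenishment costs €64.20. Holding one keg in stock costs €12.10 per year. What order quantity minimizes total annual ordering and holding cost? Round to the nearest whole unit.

EOQ = √(2DS / H) = √(2 × 56,000 × 64.2 / 12.1).
= √(7,190,400 / 12.1) = √594,247.9339 ≈ 770.875.

Q* ≈ 771 kegs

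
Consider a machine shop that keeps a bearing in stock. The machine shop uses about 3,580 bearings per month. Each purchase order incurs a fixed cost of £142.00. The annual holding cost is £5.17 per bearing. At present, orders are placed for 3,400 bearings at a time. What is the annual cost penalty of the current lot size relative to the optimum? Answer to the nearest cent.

Annual demand D = 3,580 × 12 = 42,960.
EOQ = √(2DS/H) = √(2 × 42,960 × 142 / 5.17) ≈ 1536.19.
Cost at Q* = (D/Q*)S + (Q*/2)H = √(2DSH) ≈ £7,942.12.
Cost at Q = 3,400: (42,960/3,400)×142 + (3,400/2)×5.17 = £1,794.21 + £8,789.00 = £10,583.21.
Excess = £10,583.21 − £7,942.12 = £2,641.09.

Extra cost ≈ £2,641.09 per year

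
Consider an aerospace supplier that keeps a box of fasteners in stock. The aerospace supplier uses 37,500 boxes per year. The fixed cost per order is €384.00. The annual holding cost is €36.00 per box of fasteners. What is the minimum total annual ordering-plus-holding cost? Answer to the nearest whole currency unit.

TC* ≈ €32,199

The optimal lot size = √(2DS/H) = √(2 × 37,500 × 384 / 36) ≈ 894.43.
At Q*, ordering cost (D/Q*)S equals holding cost (Q*/2)H, each = √(DSH/2).
Minimum total = √(2DSH) = √(2 × 37,500 × 384 × 36) ≈ 32199.379.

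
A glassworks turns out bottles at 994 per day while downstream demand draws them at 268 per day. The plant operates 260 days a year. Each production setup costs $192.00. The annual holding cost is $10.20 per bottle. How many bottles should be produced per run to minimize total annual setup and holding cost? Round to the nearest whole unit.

Annual demand D = 268 × 260 = 69,680.
Production build-up factor (1 − d/p) = 1 − 268/994 = 0.7304.
Q* = √(2DS / (H(1 − d/p))) = √(2 × 69,680 × 192 / (10.2 × 0.7304)).
= √(26,757,120 / 7.4499) ≈ 1895.154.

Q* ≈ 1,895 bottles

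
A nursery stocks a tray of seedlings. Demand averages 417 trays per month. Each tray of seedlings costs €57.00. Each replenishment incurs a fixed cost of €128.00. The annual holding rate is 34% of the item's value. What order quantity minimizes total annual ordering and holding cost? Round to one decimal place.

Q* ≈ 257.1 trays

Annual demand D = 417 × 12 = 5,004.
Holding cost H = 0.34 × €57.00 = €19.3800 per unit per year.
EOQ = √(2DS / H) = √(2 × 5,004 × 128 / 19.38).
= √(1,281,024 / 19.38) = √66,100.3096 ≈ 257.100.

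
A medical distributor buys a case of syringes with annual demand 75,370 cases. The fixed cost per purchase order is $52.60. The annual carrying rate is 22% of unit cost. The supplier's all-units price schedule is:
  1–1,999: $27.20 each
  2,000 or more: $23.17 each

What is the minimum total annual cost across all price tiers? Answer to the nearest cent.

TC* ≈ $1,753,402.53

Holding cost per unit per year at price C is H = 0.22·C.
For each price level, check whether its EOQ is feasible; otherwise the best quantity at that price is the breakpoint.
EOQ at $27.20 = 1151.1 (feasible in tier 1): TC = 75,370×$27.20 + (75,370/1151.1)×52.6 + (1151.1/2)×0.22×$27.20 = $2,056,952.16.
EOQ at $23.17 = 1247.2 < 2000, so use break Q=2000: TC = 75,370×$23.17 + (75,370/2000.0)×52.6 + (2000.0/2)×0.22×$23.17 = $1,753,402.53.
Lowest total cost among the candidates is at Q = 2000.0.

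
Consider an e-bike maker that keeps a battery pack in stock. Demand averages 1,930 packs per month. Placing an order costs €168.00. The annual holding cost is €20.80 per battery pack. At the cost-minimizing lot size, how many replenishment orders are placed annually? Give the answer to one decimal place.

N ≈ 37.9 orders per year

Annual demand D = 1,930 × 12 = 23,160.
Q* = √(2DS/H) = √(2 × 23,160 × 168 / 20.8) ≈ 611.66.
Orders per year = D / Q* = 23,160 / 611.66 ≈ 37.864.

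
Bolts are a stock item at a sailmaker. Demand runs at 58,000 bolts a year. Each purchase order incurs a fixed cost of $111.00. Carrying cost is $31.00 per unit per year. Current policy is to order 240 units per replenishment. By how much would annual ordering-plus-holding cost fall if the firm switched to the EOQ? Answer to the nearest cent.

EOQ = √(2DS/H) = √(2 × 58,000 × 111 / 31) ≈ 644.48.
Cost at Q* = (D/Q*)S + (Q*/2)H = √(2DSH) ≈ $19,978.89.
Cost at Q = 240: (58,000/240)×111 + (240/2)×31 = $26,825.00 + $3,720.00 = $30,545.00.
Excess = $30,545.00 − $19,978.89 = $10,566.11.

Extra cost ≈ $10,566.11 per year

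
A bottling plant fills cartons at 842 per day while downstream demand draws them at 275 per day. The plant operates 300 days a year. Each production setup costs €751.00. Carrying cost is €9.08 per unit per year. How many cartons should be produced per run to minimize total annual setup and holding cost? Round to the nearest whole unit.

Q* ≈ 4,502 cartons

Annual demand D = 275 × 300 = 82,500.
Production build-up factor (1 − d/p) = 1 − 275/842 = 0.6734.
Q* = √(2DS / (H(1 − d/p))) = √(2 × 82,500 × 751 / (9.08 × 0.6734)).
= √(123,915,000 / 6.1144) ≈ 4501.772.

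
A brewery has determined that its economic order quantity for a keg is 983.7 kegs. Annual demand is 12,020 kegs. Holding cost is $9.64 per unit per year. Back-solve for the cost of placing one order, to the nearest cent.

The basic EOQ model gives Q* = √(2DS/H); rearrange for the unknown.
From Q* = √(2DS/H): S = Q*²H / (2D) = 983.7² × 9.64 / (2 × 12,020) = 388.0323.

S ≈ $388.03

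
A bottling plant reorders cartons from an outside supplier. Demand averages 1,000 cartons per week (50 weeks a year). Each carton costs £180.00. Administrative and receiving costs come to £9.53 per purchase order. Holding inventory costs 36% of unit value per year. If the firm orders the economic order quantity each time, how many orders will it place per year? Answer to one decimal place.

N ≈ 412.3 orders per year

Annual demand D = 1,000 × 50 = 50,000.
Holding cost H = 0.36 × £180.00 = £64.8000 per unit per year.
The optimal lot size = √(2DS/H) = √(2 × 50,000 × 9.53 / 64.8) ≈ 121.27.
Orders per year = D / Q* = 50,000 / 121.27 ≈ 412.298.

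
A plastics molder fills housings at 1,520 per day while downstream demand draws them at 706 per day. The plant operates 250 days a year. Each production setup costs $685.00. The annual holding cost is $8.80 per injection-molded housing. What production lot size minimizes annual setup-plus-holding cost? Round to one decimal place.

Annual demand D = 706 × 250 = 176,500.
Production build-up factor (1 − d/p) = 1 − 706/1,520 = 0.5355.
Q* = √(2DS / (H(1 − d/p))) = √(2 × 176,500 × 685 / (8.8 × 0.5355)).
= √(241,805,000 / 4.7126) ≈ 7163.098.

Q* ≈ 7,163.1 housings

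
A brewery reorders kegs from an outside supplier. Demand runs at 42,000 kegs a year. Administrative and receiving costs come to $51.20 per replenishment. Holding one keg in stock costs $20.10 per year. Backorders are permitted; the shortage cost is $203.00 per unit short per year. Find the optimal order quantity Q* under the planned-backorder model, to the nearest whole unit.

With planned backorders, Q* = √(2DS/H) · √((H+B)/B).
√(2DS/H) = √(2 × 42,000 × 51.2 / 20.1) = 462.569.
√((H+B)/B) = √((20.1+203)/203) = 1.0483.
Q* ≈ 484.929.

Q* ≈ 485 kegs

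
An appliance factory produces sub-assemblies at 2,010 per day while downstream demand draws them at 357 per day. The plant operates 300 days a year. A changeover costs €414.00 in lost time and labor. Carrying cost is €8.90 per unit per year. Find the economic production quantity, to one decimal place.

Q* ≈ 3,480.8 sub-assemblies

Annual demand D = 357 × 300 = 107,100.
Production build-up factor (1 − d/p) = 1 − 357/2,010 = 0.8224.
Q* = √(2DS / (H(1 − d/p))) = √(2 × 107,100 × 414 / (8.9 × 0.8224)).
= √(88,678,800 / 7.3193) ≈ 3480.779.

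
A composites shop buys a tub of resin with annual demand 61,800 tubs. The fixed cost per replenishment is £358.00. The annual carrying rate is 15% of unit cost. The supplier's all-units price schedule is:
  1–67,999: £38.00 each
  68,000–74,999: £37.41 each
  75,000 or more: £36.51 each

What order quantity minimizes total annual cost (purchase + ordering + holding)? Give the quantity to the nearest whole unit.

Q* ≈ 2,786 tubs

Holding cost per unit per year at price C is H = 0.15·C.
For each price level, check whether its EOQ is feasible; otherwise the best quantity at that price is the breakpoint.
EOQ at £38.00 = 2786.2 (feasible in tier 1): TC = 61,800×£38.00 + (61,800/2786.2)×358 + (2786.2/2)×0.15×£38.00 = £2,364,281.38.
EOQ at £37.41 = 2808.1 < 68000, so use break Q=68000: TC = 61,800×£37.41 + (61,800/68000.0)×358 + (68000.0/2)×0.15×£37.41 = £2,503,054.36.
EOQ at £36.51 = 2842.5 < 75000, so use break Q=75000: TC = 61,800×£36.51 + (61,800/75000.0)×358 + (75000.0/2)×0.15×£36.51 = £2,461,981.74.
Lowest total cost is £2,364,281.38 at Q = 2786.2.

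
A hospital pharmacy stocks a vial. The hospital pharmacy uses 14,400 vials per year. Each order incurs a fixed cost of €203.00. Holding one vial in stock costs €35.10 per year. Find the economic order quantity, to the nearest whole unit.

EOQ = √(2DS / H) = √(2 × 14,400 × 203 / 35.1).
= √(5,846,400 / 35.1) = √166,564.1026 ≈ 408.123.

Q* ≈ 408 vials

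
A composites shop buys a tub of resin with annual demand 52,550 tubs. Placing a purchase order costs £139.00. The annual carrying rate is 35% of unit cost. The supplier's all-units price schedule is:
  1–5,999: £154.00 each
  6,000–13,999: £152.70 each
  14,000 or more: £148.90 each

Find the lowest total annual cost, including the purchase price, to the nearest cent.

TC* ≈ £8,120,761.00

Holding cost per unit per year at price C is H = 0.35·C.
For each price level, check whether its EOQ is feasible; otherwise the best quantity at that price is the breakpoint.
EOQ at £154.00 = 520.6 (feasible in tier 1): TC = 52,550×£154.00 + (52,550/520.6)×139 + (520.6/2)×0.35×£154.00 = £8,120,761.00.
EOQ at £152.70 = 522.8 < 6000, so use break Q=6000: TC = 52,550×£152.70 + (52,550/6000.0)×139 + (6000.0/2)×0.35×£152.70 = £8,185,937.41.
EOQ at £148.90 = 529.5 < 14000, so use break Q=14000: TC = 52,550×£148.90 + (52,550/14000.0)×139 + (14000.0/2)×0.35×£148.90 = £8,190,021.75.
Lowest total cost among the candidates is at Q = 520.6.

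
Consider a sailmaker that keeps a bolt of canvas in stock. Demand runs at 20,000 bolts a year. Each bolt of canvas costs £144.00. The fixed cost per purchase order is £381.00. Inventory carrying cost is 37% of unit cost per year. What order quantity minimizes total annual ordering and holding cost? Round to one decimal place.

Q* ≈ 534.8 bolts

Holding cost H = 0.37 × £144.00 = £53.2800 per unit per year.
EOQ = √(2DS / H) = √(2 × 20,000 × 381 / 53.28).
= √(15,240,000 / 53.28) = √286,036.036 ≈ 534.823.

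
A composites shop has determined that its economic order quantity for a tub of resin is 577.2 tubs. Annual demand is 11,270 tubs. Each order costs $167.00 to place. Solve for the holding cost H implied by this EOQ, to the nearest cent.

Invert the EOQ relation Q*² = 2DS/H.
From Q* = √(2DS/H): H = 2DS / Q*² = 2 × 11,270 × 167 / 577.2² = 11.2984.

H ≈ $11.30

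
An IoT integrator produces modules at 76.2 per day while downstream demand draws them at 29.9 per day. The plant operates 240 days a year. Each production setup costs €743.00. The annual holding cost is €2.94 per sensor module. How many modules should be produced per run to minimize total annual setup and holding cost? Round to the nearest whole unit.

Annual demand D = 29.9 × 240 = 7,176.
Production build-up factor (1 − d/p) = 1 − 29.9/76.2 = 0.6076.
Q* = √(2DS / (H(1 − d/p))) = √(2 × 7,176 × 743 / (2.94 × 0.6076)).
= √(10,663,536 / 1.7864) ≈ 2443.228.

Q* ≈ 2,443 modules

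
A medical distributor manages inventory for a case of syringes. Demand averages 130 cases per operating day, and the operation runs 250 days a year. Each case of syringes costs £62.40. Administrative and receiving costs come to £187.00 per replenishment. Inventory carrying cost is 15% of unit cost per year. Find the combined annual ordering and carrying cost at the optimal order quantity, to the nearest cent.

TC* ≈ £10,666.34

Annual demand D = 130 × 250 = 32,500.
Holding cost H = 0.15 × £62.40 = £9.3600 per unit per year.
EOQ = √(2DS/H) = √(2 × 32,500 × 187 / 9.36) ≈ 1139.57.
At the optimum the two cost components are equal, so total cost = 2·(Q*/2)H = Q*·H.
Minimum total = √(2DSH) = √(2 × 32,500 × 187 × 9.36) ≈ 10666.340.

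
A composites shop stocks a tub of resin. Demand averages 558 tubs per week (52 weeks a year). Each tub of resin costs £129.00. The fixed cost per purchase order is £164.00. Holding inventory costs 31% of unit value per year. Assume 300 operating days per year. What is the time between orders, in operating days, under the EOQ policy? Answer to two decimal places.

Annual demand D = 558 × 52 = 29,016.
Holding cost H = 0.31 × £129.00 = £39.9900 per unit per year.
Q* = √(2DS/H) = √(2 × 29,016 × 164 / 39.99) ≈ 487.84.
Cycle time = Q*/D × 300 = 487.84 / 29,016 × 300 ≈ 5.044 days.

T ≈ 5.04 days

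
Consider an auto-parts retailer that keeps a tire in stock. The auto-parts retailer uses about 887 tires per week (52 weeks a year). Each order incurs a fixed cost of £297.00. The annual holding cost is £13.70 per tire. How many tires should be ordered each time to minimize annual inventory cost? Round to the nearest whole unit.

Q* ≈ 1,414 tires

Annual demand D = 887 × 52 = 46,124.
EOQ = √(2DS / H) = √(2 × 46,124 × 297 / 13.7).
= √(27,397,656 / 13.7) = √1,999,828.9051 ≈ 1414.153.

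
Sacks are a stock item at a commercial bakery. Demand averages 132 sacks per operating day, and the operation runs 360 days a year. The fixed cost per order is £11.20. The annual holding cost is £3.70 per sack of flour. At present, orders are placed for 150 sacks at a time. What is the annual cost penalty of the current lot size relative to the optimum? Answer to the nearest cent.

Extra cost ≈ £1,841.11 per year

Annual demand D = 132 × 360 = 47,520.
EOQ = √(2DS/H) = √(2 × 47,520 × 11.2 / 3.7) ≈ 536.37.
Cost at Q* = (D/Q*)S + (Q*/2)H = √(2DSH) ≈ £1,984.55.
Cost at Q = 150: (47,520/150)×11.2 + (150/2)×3.7 = £3,548.16 + £277.50 = £3,825.66.
Excess = £3,825.66 − £1,984.55 = £1,841.11.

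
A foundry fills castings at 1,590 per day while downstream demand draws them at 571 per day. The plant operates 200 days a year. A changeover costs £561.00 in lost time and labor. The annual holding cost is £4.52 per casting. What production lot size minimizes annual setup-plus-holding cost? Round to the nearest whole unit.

Q* ≈ 6,651 castings

Annual demand D = 571 × 200 = 114,200.
Production build-up factor (1 − d/p) = 1 − 571/1,590 = 0.6409.
Q* = √(2DS / (H(1 − d/p))) = √(2 × 114,200 × 561 / (4.52 × 0.6409)).
= √(128,132,400 / 2.8968) ≈ 6650.767.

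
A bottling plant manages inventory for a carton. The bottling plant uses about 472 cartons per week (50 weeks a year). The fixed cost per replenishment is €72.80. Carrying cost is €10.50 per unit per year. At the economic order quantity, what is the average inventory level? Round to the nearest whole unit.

Average inventory ≈ 286 cartons

Annual demand D = 472 × 50 = 23,600.
EOQ = √(2DS/H) = √(2 × 23,600 × 72.8 / 10.5) ≈ 572.06.
Average inventory = Q*/2 ≈ 572.06 / 2 = 286.030.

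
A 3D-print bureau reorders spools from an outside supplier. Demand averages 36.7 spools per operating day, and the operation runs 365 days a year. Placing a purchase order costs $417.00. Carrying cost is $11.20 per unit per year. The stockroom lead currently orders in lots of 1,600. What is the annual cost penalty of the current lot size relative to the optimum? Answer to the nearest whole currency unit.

Extra cost ≈ $1,265 per year

Annual demand D = 36.7 × 365 = 13,395.5.
EOQ = √(2DS/H) = √(2 × 13,395.5 × 417 / 11.2) ≈ 998.74.
Cost at Q* = (D/Q*)S + (Q*/2)H = √(2DSH) ≈ $11,185.91.
Cost at Q = 1,600: (13,395.5/1,600)×417 + (1,600/2)×11.2 = $3,491.20 + $8,960.00 = $12,451.20.
Excess = $12,451.20 − $11,185.91 = $1,265.29.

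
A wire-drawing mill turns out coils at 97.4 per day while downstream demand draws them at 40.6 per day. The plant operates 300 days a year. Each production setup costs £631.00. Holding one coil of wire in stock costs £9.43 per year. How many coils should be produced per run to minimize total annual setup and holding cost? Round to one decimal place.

Q* ≈ 1,671.9 coils

Annual demand D = 40.6 × 300 = 12,180.
Production build-up factor (1 − d/p) = 1 − 40.6/97.4 = 0.5832.
Q* = √(2DS / (H(1 − d/p))) = √(2 × 12,180 × 631 / (9.43 × 0.5832)).
= √(15,371,160 / 5.4992) ≈ 1671.871.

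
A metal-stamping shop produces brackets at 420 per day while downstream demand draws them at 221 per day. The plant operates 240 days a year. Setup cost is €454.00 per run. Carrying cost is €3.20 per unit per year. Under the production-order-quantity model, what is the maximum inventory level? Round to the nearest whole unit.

I_max ≈ 2,670 brackets

Annual demand D = 221 × 240 = 53,040.
Production build-up factor (1 − d/p) = 1 − 221/420 = 0.4738.
Q* = √(2DS / (H(1 − d/p))) = √(2 × 53,040 × 454 / (3.2 × 0.4738)).
= √(48,160,320 / 1.5162) ≈ 5635.959.
Maximum inventory = Q*(1 − d/p) = 5635.959 × 0.4738 ≈ 2670.371.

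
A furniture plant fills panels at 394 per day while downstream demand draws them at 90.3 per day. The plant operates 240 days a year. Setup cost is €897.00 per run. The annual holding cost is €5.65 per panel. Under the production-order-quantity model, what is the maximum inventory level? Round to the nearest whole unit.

Annual demand D = 90.3 × 240 = 21,672.
Production build-up factor (1 − d/p) = 1 − 90.3/394 = 0.7708.
Q* = √(2DS / (H(1 − d/p))) = √(2 × 21,672 × 897 / (5.65 × 0.7708)).
= √(38,879,568 / 4.3551) ≈ 2987.873.
Maximum inventory = Q*(1 − d/p) = 2987.873 × 0.7708 ≈ 2303.089.

I_max ≈ 2,303 panels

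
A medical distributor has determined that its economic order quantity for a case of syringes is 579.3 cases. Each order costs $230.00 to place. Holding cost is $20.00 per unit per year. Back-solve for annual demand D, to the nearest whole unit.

Squaring Q* = √(2DS/H) gives Q*² = 2DS/H.
From Q* = √(2DS/H): D = Q*²H / (2S) = 579.3² × 20 / (2 × 230) = 14590.804.

D ≈ 14,591 cases per year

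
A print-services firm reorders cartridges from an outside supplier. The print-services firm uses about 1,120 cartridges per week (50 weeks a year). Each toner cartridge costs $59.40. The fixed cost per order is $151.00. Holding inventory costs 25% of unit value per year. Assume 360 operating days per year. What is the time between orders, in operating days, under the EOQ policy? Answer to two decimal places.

T ≈ 6.86 days

Annual demand D = 1,120 × 50 = 56,000.
Holding cost H = 0.25 × $59.40 = $14.8500 per unit per year.
Q* = √(2DS/H) = √(2 × 56,000 × 151 / 14.85) ≈ 1067.17.
Cycle time = Q*/D × 360 = 1067.17 / 56,000 × 360 ≈ 6.860 days.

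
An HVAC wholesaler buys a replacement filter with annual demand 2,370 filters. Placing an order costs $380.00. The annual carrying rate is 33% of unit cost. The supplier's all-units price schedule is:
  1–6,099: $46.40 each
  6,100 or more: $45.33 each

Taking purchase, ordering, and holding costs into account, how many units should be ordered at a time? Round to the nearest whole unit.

Q* ≈ 343 filters

Holding cost per unit per year at price C is H = 0.33·C.
Candidates are each tier's EOQ (if it falls in that tier) and each price-break quantity.
EOQ at $46.40 = 343.0 (feasible in tier 1): TC = 2,370×$46.40 + (2,370/343.0)×380 + (343.0/2)×0.33×$46.40 = $115,219.66.
EOQ at $45.33 = 347.0 < 6100, so use break Q=6100: TC = 2,370×$45.33 + (2,370/6100.0)×380 + (6100.0/2)×0.33×$45.33 = $153,204.38.
Lowest total cost is $115,219.66 at Q = 343.0.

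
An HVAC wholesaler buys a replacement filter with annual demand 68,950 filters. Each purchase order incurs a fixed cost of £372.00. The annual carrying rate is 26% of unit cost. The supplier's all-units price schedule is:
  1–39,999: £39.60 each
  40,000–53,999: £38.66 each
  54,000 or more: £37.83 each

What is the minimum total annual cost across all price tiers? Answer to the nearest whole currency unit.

TC* ≈ £2,753,402

Holding cost per unit per year at price C is H = 0.26·C.
For each price level, check whether its EOQ is feasible; otherwise the best quantity at that price is the breakpoint.
EOQ at £39.60 = 2232.1 (feasible in tier 1): TC = 68,950×£39.60 + (68,950/2232.1)×372 + (2232.1/2)×0.26×£39.60 = £2,753,402.00.
EOQ at £38.66 = 2259.1 < 40000, so use break Q=40000: TC = 68,950×£38.66 + (68,950/40000.0)×372 + (40000.0/2)×0.26×£38.66 = £2,867,280.23.
EOQ at £37.83 = 2283.8 < 54000, so use break Q=54000: TC = 68,950×£37.83 + (68,950/54000.0)×372 + (54000.0/2)×0.26×£37.83 = £2,874,420.09.
Lowest total cost among the candidates is at Q = 2232.1.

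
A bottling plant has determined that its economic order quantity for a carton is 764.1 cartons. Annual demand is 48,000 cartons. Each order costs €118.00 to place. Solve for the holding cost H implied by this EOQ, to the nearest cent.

The basic EOQ model gives Q* = √(2DS/H); rearrange for the unknown.
From Q* = √(2DS/H): H = 2DS / Q*² = 2 × 48,000 × 118 / 764.1² = 19.4023.

H ≈ €19.40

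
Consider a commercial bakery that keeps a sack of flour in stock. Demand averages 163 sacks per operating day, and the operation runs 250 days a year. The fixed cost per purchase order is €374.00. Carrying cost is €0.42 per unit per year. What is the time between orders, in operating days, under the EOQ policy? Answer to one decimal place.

T ≈ 52.3 days

Annual demand D = 163 × 250 = 40,750.
EOQ = √(2DS/H) = √(2 × 40,750 × 374 / 0.42) ≈ 8519.03.
Cycle time = Q*/D × 250 = 8519.03 / 40,750 × 250 ≈ 52.264 days.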